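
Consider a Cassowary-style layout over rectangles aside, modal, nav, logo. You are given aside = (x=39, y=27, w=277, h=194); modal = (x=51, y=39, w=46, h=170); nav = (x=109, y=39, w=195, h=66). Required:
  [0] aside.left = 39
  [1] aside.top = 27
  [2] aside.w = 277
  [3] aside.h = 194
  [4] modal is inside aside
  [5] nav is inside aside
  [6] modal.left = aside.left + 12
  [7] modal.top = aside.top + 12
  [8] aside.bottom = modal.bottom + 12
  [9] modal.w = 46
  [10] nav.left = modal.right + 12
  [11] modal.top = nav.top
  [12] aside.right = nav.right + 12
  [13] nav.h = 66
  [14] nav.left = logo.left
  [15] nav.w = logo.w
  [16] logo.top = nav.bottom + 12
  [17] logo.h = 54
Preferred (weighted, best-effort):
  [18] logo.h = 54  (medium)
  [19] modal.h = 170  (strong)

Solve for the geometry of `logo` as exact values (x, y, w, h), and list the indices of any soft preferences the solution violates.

logo = (x=109, y=117, w=195, h=54)
violated soft preferences: none

1. logo.x = 109  [nav.left = logo.left]
2. logo.w = 195  [nav.w = logo.w]
3. logo.y = 117  [logo.top = nav.bottom + 12]
4. logo.h = 54  [logo.h = 54]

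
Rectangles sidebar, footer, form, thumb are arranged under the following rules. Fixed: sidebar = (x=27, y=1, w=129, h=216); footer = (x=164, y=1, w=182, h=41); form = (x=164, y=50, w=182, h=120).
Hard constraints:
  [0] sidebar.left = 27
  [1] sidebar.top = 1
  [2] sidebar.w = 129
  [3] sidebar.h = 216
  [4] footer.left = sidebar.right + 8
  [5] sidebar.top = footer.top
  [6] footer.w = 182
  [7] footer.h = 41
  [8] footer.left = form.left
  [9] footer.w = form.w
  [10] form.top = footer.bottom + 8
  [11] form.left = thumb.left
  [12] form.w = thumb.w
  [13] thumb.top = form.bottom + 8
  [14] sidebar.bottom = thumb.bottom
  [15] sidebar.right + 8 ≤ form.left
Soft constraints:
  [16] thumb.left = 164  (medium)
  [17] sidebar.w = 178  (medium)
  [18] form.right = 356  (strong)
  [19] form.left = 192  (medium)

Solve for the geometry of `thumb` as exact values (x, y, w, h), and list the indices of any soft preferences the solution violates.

1. thumb.x = 164  [form.left = thumb.left]
2. thumb.w = 182  [form.w = thumb.w]
3. thumb.y = 178  [thumb.top = form.bottom + 8]
4. thumb.h = 39  [sidebar.bottom = thumb.bottom]

thumb = (x=164, y=178, w=182, h=39)
violated soft preferences: 17, 18, 19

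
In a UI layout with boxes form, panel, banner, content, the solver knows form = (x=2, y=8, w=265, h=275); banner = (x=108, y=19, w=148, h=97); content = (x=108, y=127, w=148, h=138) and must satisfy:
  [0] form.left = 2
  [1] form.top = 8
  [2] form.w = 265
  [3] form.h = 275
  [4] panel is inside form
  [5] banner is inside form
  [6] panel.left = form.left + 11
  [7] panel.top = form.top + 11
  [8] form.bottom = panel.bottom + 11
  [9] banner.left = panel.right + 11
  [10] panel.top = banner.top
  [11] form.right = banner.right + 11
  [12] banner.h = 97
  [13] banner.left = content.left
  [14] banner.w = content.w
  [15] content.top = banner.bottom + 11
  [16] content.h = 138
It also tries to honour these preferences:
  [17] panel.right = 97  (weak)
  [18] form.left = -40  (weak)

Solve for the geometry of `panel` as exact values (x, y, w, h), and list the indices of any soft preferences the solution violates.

1. panel.x = 13  [panel.left = form.left + 11]
2. panel.y = 19  [panel.top = form.top + 11]
3. panel.h = 253  [form.bottom = panel.bottom + 11]
4. panel.w = 84  [banner.left = panel.right + 11]

panel = (x=13, y=19, w=84, h=253)
violated soft preferences: 18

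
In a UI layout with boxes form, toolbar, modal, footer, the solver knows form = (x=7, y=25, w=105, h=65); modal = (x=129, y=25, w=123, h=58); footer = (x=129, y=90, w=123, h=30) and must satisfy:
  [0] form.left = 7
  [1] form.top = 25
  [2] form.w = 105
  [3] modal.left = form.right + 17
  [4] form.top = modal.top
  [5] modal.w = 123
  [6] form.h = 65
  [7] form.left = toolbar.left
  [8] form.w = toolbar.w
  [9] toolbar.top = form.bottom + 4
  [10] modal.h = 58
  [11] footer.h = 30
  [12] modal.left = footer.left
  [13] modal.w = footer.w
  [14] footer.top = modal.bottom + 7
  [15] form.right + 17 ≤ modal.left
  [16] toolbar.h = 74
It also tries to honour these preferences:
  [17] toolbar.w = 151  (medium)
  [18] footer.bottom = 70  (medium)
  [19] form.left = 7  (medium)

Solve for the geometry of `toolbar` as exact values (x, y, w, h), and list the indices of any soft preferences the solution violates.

toolbar = (x=7, y=94, w=105, h=74)
violated soft preferences: 17, 18

1. toolbar.x = 7  [form.left = toolbar.left]
2. toolbar.w = 105  [form.w = toolbar.w]
3. toolbar.y = 94  [toolbar.top = form.bottom + 4]
4. toolbar.h = 74  [toolbar.h = 74]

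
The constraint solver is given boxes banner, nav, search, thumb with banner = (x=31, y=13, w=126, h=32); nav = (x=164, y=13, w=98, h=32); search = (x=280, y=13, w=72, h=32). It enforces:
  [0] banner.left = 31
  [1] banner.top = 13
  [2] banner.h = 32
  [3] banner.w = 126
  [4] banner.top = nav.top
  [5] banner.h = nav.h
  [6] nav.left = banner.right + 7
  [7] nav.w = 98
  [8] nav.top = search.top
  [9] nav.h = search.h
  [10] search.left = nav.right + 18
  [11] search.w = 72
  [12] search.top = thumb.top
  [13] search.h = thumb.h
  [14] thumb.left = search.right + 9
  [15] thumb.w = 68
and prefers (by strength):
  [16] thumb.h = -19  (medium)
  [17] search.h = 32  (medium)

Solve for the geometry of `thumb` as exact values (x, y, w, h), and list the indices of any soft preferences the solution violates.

thumb = (x=361, y=13, w=68, h=32)
violated soft preferences: 16

1. thumb.y = 13  [search.top = thumb.top]
2. thumb.h = 32  [search.h = thumb.h]
3. thumb.x = 361  [thumb.left = search.right + 9]
4. thumb.w = 68  [thumb.w = 68]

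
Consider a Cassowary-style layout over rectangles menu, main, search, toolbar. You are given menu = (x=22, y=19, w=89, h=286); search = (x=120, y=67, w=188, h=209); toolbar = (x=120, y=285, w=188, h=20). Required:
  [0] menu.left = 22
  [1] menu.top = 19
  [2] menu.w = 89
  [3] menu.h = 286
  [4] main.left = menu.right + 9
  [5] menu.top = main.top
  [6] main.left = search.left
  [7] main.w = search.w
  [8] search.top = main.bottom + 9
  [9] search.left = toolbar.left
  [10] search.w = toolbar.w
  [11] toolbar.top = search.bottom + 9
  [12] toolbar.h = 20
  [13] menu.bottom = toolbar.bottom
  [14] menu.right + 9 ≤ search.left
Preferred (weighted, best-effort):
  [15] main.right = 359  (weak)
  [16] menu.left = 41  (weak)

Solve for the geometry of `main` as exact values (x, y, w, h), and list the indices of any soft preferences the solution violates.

main = (x=120, y=19, w=188, h=39)
violated soft preferences: 15, 16

1. main.x = 120  [main.left = menu.right + 9]
2. main.y = 19  [menu.top = main.top]
3. main.w = 188  [main.w = search.w]
4. main.h = 39  [search.top = main.bottom + 9]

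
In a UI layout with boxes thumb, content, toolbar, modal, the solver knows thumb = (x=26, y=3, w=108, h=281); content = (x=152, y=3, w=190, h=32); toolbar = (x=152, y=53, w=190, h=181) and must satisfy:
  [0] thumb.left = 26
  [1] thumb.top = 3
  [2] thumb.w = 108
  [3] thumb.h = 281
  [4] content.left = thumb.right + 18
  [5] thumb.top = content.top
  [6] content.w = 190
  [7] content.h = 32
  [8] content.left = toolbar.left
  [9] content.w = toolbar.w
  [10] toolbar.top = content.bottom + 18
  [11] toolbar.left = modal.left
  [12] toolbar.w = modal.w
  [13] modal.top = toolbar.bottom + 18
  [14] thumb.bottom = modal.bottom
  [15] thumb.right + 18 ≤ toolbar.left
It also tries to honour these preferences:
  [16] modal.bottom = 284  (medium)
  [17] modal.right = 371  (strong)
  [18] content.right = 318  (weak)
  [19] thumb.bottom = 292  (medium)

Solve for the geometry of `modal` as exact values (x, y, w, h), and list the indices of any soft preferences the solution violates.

1. modal.x = 152  [toolbar.left = modal.left]
2. modal.w = 190  [toolbar.w = modal.w]
3. modal.y = 252  [modal.top = toolbar.bottom + 18]
4. modal.h = 32  [thumb.bottom = modal.bottom]

modal = (x=152, y=252, w=190, h=32)
violated soft preferences: 17, 18, 19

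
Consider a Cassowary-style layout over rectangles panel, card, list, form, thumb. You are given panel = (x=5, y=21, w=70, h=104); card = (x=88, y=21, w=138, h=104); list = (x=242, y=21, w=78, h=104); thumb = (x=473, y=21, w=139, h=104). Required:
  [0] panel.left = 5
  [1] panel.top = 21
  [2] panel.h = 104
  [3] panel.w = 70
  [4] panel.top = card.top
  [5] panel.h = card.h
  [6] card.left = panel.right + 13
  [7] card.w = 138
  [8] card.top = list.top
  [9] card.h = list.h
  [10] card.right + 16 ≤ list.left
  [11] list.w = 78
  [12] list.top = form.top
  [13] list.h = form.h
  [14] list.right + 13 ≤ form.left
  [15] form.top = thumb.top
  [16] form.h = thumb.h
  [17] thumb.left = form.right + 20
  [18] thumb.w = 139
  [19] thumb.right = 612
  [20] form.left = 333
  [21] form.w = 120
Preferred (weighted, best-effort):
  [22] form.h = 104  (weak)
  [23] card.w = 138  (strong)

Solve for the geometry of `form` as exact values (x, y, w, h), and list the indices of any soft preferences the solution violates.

form = (x=333, y=21, w=120, h=104)
violated soft preferences: none

1. form.y = 21  [list.top = form.top]
2. form.h = 104  [list.h = form.h]
3. form.x = 333  [form.left = 333]
4. form.w = 120  [form.w = 120]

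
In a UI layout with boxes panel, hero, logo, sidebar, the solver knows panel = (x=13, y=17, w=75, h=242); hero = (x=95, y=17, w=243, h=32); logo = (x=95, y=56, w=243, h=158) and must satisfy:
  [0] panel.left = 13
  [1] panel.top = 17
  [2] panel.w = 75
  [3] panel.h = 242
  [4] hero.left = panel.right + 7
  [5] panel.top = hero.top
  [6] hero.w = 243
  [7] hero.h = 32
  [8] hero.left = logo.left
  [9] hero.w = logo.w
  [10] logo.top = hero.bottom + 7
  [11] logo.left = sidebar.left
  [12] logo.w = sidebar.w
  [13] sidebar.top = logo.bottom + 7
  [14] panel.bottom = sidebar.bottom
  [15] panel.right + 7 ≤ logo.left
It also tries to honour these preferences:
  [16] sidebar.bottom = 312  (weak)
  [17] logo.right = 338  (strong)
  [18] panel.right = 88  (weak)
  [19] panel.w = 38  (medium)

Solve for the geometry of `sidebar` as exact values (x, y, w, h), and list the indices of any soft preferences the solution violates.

sidebar = (x=95, y=221, w=243, h=38)
violated soft preferences: 16, 19

1. sidebar.x = 95  [logo.left = sidebar.left]
2. sidebar.w = 243  [logo.w = sidebar.w]
3. sidebar.y = 221  [sidebar.top = logo.bottom + 7]
4. sidebar.h = 38  [panel.bottom = sidebar.bottom]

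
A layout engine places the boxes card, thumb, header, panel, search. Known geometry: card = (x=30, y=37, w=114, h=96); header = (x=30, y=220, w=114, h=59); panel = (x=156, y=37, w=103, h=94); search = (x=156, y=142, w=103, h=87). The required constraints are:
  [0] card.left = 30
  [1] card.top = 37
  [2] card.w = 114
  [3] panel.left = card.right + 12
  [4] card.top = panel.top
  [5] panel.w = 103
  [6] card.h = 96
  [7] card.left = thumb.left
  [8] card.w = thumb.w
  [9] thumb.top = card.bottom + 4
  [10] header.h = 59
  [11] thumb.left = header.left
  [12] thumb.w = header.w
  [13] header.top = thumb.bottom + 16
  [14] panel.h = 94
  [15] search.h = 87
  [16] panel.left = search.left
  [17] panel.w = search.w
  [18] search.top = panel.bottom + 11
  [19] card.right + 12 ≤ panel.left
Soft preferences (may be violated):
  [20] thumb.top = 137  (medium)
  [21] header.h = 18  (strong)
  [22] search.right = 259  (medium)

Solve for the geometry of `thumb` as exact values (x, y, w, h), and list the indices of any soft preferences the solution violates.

1. thumb.x = 30  [card.left = thumb.left]
2. thumb.w = 114  [card.w = thumb.w]
3. thumb.y = 137  [thumb.top = card.bottom + 4]
4. thumb.h = 67  [header.top = thumb.bottom + 16]

thumb = (x=30, y=137, w=114, h=67)
violated soft preferences: 21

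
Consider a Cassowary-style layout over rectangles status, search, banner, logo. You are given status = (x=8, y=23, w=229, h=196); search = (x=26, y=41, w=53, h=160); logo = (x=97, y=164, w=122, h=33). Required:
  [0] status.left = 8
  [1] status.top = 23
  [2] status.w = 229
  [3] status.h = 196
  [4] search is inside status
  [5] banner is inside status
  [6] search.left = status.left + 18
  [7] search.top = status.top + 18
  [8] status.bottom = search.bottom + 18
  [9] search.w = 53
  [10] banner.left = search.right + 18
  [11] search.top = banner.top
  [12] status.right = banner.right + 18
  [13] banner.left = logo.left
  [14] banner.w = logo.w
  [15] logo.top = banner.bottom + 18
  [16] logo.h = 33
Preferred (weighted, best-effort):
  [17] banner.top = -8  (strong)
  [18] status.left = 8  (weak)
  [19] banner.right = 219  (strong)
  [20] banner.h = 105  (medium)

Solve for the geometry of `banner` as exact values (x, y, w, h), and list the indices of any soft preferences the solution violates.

1. banner.x = 97  [banner.left = search.right + 18]
2. banner.y = 41  [search.top = banner.top]
3. banner.w = 122  [status.right = banner.right + 18]
4. banner.h = 105  [logo.top = banner.bottom + 18]

banner = (x=97, y=41, w=122, h=105)
violated soft preferences: 17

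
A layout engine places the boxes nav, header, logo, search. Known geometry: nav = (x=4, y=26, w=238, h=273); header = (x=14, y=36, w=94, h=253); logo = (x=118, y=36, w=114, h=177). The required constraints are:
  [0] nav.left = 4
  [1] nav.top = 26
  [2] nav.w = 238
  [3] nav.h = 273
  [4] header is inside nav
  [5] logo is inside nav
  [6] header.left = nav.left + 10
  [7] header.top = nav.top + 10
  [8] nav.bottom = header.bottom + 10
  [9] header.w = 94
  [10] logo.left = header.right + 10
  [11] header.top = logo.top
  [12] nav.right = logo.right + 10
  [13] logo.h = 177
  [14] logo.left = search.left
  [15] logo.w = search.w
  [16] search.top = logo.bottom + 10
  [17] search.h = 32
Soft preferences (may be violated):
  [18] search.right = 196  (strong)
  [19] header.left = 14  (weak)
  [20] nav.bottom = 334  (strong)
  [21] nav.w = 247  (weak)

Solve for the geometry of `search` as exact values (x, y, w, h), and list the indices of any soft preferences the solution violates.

search = (x=118, y=223, w=114, h=32)
violated soft preferences: 18, 20, 21

1. search.x = 118  [logo.left = search.left]
2. search.w = 114  [logo.w = search.w]
3. search.y = 223  [search.top = logo.bottom + 10]
4. search.h = 32  [search.h = 32]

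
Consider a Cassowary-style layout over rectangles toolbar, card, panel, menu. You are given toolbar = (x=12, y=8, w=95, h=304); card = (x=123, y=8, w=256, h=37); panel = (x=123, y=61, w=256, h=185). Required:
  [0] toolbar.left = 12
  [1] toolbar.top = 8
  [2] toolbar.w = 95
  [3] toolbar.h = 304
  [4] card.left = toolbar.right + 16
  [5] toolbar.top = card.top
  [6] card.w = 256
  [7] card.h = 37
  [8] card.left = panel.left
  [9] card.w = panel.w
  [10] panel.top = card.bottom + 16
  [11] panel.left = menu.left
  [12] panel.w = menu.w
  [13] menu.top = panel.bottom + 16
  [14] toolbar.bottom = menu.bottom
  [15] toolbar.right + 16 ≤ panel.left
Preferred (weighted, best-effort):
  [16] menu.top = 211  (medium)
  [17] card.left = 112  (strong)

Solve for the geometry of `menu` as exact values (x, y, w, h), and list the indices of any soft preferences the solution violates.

1. menu.x = 123  [panel.left = menu.left]
2. menu.w = 256  [panel.w = menu.w]
3. menu.y = 262  [menu.top = panel.bottom + 16]
4. menu.h = 50  [toolbar.bottom = menu.bottom]

menu = (x=123, y=262, w=256, h=50)
violated soft preferences: 16, 17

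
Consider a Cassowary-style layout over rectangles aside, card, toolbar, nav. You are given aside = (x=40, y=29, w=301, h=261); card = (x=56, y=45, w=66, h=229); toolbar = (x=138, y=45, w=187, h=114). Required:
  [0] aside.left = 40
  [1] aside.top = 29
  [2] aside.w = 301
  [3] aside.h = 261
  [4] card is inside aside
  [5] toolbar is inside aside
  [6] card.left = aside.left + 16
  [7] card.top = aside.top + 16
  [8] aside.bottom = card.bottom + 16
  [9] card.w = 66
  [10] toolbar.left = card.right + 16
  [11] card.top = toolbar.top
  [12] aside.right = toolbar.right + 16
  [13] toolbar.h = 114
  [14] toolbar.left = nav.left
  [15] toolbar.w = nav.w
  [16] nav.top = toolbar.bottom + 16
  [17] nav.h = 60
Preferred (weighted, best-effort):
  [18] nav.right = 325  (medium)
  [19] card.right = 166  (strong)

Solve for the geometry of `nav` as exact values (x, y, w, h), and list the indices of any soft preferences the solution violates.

nav = (x=138, y=175, w=187, h=60)
violated soft preferences: 19

1. nav.x = 138  [toolbar.left = nav.left]
2. nav.w = 187  [toolbar.w = nav.w]
3. nav.y = 175  [nav.top = toolbar.bottom + 16]
4. nav.h = 60  [nav.h = 60]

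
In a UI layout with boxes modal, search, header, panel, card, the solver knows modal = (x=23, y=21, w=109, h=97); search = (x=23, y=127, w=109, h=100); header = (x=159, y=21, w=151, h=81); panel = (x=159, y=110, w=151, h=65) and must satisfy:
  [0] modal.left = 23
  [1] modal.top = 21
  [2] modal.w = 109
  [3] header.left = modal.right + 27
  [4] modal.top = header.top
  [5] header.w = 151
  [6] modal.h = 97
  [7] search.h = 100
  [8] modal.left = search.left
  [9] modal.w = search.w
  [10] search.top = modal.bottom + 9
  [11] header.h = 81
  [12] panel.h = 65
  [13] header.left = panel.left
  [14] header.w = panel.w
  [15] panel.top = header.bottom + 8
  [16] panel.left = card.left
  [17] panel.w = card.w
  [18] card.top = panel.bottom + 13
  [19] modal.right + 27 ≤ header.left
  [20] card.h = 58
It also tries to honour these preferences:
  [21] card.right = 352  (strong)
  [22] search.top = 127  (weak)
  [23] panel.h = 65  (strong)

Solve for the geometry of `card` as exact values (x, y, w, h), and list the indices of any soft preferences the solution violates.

card = (x=159, y=188, w=151, h=58)
violated soft preferences: 21

1. card.x = 159  [panel.left = card.left]
2. card.w = 151  [panel.w = card.w]
3. card.y = 188  [card.top = panel.bottom + 13]
4. card.h = 58  [card.h = 58]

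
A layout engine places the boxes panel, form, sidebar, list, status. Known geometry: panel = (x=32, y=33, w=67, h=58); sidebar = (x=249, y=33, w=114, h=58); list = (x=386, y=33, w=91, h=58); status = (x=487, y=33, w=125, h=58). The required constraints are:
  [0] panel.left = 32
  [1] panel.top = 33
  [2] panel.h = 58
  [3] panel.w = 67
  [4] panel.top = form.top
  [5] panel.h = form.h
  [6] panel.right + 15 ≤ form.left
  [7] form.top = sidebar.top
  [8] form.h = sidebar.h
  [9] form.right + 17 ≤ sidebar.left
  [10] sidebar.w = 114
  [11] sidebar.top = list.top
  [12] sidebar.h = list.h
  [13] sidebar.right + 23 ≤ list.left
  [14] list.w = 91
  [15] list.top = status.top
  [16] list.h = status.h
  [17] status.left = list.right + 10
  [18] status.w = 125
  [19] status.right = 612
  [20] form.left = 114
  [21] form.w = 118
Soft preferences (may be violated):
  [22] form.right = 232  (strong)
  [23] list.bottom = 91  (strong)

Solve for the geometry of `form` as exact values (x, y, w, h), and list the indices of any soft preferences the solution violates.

1. form.y = 33  [panel.top = form.top]
2. form.h = 58  [panel.h = form.h]
3. form.x = 114  [form.left = 114]
4. form.w = 118  [form.w = 118]

form = (x=114, y=33, w=118, h=58)
violated soft preferences: none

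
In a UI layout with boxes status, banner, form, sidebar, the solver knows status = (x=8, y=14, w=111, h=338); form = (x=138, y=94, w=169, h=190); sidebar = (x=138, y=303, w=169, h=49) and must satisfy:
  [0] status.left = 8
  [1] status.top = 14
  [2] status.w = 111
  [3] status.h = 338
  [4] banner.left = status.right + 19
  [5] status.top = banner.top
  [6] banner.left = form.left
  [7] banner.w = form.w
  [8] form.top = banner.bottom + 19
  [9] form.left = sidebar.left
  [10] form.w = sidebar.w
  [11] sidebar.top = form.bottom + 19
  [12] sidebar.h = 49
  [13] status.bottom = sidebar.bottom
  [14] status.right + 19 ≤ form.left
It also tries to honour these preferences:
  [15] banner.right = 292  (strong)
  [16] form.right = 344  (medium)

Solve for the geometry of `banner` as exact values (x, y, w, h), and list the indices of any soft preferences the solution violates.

banner = (x=138, y=14, w=169, h=61)
violated soft preferences: 15, 16

1. banner.x = 138  [banner.left = status.right + 19]
2. banner.y = 14  [status.top = banner.top]
3. banner.w = 169  [banner.w = form.w]
4. banner.h = 61  [form.top = banner.bottom + 19]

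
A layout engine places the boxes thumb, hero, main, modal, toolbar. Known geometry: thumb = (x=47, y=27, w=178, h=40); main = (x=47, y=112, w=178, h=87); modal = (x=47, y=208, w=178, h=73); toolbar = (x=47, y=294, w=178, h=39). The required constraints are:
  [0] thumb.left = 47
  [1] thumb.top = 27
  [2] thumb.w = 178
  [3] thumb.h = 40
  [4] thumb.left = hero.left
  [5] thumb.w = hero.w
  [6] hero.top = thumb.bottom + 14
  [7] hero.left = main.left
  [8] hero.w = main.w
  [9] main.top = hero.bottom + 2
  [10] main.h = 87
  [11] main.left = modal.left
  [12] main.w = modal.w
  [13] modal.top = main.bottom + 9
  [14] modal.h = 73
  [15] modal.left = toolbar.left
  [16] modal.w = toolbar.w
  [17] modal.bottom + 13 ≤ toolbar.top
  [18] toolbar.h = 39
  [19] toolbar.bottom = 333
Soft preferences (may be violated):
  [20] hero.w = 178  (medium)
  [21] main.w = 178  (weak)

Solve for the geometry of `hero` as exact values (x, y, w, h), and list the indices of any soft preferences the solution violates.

hero = (x=47, y=81, w=178, h=29)
violated soft preferences: none

1. hero.x = 47  [thumb.left = hero.left]
2. hero.w = 178  [thumb.w = hero.w]
3. hero.y = 81  [hero.top = thumb.bottom + 14]
4. hero.h = 29  [main.top = hero.bottom + 2]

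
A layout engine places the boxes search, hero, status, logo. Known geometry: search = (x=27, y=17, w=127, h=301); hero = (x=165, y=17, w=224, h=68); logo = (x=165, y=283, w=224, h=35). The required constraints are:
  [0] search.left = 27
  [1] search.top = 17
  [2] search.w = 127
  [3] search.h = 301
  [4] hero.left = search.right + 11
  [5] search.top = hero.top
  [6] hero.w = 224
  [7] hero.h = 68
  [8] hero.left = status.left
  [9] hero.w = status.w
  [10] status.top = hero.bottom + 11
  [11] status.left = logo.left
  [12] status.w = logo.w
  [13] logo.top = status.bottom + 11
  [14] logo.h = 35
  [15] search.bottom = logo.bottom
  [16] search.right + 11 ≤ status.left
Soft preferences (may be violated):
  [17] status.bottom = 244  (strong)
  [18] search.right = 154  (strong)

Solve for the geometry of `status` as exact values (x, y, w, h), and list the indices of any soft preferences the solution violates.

status = (x=165, y=96, w=224, h=176)
violated soft preferences: 17

1. status.x = 165  [hero.left = status.left]
2. status.w = 224  [hero.w = status.w]
3. status.y = 96  [status.top = hero.bottom + 11]
4. status.h = 176  [logo.top = status.bottom + 11]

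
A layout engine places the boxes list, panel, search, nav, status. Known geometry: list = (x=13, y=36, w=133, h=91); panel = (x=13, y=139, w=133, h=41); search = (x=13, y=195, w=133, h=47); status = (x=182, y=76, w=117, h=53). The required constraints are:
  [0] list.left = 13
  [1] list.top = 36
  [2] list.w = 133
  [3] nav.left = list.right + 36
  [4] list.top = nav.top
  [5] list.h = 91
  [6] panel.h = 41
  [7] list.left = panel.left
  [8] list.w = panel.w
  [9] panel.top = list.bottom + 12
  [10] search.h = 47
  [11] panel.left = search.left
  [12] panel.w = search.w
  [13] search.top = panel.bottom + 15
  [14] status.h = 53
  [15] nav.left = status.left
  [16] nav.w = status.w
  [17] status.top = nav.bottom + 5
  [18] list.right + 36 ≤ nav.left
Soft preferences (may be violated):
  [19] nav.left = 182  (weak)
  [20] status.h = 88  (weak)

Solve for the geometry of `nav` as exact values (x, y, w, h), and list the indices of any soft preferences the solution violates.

nav = (x=182, y=36, w=117, h=35)
violated soft preferences: 20

1. nav.x = 182  [nav.left = list.right + 36]
2. nav.y = 36  [list.top = nav.top]
3. nav.w = 117  [nav.w = status.w]
4. nav.h = 35  [status.top = nav.bottom + 5]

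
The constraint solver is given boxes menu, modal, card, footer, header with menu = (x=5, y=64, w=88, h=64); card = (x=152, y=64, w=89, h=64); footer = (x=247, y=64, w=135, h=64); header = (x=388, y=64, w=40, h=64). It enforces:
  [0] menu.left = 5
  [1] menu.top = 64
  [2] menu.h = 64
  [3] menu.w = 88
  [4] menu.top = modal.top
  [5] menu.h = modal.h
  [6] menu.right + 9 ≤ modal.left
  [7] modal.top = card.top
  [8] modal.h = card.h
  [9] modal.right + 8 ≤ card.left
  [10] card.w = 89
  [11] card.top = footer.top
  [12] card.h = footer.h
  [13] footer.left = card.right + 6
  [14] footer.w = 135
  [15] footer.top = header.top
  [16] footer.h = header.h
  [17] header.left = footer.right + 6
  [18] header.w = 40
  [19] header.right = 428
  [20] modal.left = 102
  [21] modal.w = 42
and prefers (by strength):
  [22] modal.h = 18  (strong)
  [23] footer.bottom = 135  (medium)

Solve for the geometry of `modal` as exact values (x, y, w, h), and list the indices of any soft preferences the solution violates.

modal = (x=102, y=64, w=42, h=64)
violated soft preferences: 22, 23

1. modal.y = 64  [menu.top = modal.top]
2. modal.h = 64  [menu.h = modal.h]
3. modal.x = 102  [modal.left = 102]
4. modal.w = 42  [modal.w = 42]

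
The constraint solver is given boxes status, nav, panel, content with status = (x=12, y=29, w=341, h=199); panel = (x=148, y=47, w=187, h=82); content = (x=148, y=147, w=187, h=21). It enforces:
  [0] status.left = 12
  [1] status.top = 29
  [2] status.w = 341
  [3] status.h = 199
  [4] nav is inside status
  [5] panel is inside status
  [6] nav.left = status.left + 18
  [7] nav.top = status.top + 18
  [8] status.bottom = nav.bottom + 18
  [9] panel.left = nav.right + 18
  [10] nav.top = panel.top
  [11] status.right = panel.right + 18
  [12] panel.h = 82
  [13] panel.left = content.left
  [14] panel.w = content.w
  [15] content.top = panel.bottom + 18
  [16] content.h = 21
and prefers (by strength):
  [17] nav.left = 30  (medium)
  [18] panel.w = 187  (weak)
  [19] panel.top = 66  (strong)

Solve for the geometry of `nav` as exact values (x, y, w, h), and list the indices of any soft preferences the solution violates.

nav = (x=30, y=47, w=100, h=163)
violated soft preferences: 19

1. nav.x = 30  [nav.left = status.left + 18]
2. nav.y = 47  [nav.top = status.top + 18]
3. nav.h = 163  [status.bottom = nav.bottom + 18]
4. nav.w = 100  [panel.left = nav.right + 18]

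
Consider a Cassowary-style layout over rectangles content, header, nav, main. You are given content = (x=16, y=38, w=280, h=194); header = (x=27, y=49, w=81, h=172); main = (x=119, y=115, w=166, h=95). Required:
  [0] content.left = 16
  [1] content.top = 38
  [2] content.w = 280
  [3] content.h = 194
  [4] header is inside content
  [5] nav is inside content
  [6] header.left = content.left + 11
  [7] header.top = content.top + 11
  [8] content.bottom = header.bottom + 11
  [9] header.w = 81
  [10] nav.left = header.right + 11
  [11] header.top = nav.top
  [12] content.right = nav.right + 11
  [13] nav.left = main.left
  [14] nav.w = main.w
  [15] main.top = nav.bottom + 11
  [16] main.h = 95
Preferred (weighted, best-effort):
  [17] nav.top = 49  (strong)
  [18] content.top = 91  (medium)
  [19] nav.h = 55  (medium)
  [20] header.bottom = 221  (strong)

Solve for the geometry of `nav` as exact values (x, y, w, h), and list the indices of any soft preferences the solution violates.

1. nav.x = 119  [nav.left = header.right + 11]
2. nav.y = 49  [header.top = nav.top]
3. nav.w = 166  [content.right = nav.right + 11]
4. nav.h = 55  [main.top = nav.bottom + 11]

nav = (x=119, y=49, w=166, h=55)
violated soft preferences: 18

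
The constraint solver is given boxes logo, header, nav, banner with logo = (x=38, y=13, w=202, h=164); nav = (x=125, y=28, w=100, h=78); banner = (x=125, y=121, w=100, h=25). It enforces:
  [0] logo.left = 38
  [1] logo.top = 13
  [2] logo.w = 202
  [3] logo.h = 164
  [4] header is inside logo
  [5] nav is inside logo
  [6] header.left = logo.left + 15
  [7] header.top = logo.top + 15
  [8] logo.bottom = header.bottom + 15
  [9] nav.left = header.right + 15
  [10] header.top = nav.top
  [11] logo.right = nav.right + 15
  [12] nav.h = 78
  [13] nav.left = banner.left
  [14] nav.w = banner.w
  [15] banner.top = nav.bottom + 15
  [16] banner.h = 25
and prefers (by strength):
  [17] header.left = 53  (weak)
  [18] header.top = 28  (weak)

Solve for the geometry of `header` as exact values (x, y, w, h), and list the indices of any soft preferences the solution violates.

header = (x=53, y=28, w=57, h=134)
violated soft preferences: none

1. header.x = 53  [header.left = logo.left + 15]
2. header.y = 28  [header.top = logo.top + 15]
3. header.h = 134  [logo.bottom = header.bottom + 15]
4. header.w = 57  [nav.left = header.right + 15]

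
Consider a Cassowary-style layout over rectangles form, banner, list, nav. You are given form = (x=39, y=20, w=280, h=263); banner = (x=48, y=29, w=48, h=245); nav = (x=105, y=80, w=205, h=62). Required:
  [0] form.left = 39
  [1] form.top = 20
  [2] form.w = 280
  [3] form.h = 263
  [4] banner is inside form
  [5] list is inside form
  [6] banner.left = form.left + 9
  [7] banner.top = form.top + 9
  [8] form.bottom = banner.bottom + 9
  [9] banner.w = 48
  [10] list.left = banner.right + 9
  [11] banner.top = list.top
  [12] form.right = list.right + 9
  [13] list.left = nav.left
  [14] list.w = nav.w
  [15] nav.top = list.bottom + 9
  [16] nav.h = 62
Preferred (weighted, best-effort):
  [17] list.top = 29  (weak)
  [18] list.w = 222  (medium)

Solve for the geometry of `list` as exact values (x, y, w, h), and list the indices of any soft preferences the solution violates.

1. list.x = 105  [list.left = banner.right + 9]
2. list.y = 29  [banner.top = list.top]
3. list.w = 205  [form.right = list.right + 9]
4. list.h = 42  [nav.top = list.bottom + 9]

list = (x=105, y=29, w=205, h=42)
violated soft preferences: 18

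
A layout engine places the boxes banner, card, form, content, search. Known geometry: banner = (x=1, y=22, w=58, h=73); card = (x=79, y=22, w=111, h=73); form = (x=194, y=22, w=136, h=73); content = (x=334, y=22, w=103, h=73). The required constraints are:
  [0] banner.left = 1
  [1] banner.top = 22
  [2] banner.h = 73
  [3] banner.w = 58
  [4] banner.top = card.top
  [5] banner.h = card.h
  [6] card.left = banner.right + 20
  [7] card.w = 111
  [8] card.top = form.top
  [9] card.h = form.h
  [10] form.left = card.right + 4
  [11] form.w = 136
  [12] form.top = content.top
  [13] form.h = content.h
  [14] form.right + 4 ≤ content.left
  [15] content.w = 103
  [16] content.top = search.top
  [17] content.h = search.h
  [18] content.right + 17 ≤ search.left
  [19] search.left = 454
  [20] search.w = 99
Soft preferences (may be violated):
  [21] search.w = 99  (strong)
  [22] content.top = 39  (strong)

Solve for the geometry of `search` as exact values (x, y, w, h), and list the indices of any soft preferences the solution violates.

1. search.y = 22  [content.top = search.top]
2. search.h = 73  [content.h = search.h]
3. search.x = 454  [search.left = 454]
4. search.w = 99  [search.w = 99]

search = (x=454, y=22, w=99, h=73)
violated soft preferences: 22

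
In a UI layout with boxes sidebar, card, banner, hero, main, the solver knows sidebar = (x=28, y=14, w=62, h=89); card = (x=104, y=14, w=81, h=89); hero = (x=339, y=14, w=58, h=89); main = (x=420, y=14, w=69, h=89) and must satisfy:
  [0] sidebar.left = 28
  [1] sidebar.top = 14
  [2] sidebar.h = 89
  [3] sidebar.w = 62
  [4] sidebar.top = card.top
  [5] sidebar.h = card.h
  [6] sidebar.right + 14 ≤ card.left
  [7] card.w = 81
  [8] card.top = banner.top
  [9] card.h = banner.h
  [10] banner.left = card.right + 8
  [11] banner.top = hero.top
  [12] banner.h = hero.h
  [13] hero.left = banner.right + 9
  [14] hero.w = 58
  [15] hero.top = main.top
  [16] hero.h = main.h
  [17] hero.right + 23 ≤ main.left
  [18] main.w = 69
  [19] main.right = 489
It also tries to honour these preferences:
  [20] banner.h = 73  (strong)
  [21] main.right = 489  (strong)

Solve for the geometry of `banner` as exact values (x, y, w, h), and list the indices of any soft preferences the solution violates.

banner = (x=193, y=14, w=137, h=89)
violated soft preferences: 20

1. banner.y = 14  [card.top = banner.top]
2. banner.h = 89  [card.h = banner.h]
3. banner.x = 193  [banner.left = card.right + 8]
4. banner.w = 137  [hero.left = banner.right + 9]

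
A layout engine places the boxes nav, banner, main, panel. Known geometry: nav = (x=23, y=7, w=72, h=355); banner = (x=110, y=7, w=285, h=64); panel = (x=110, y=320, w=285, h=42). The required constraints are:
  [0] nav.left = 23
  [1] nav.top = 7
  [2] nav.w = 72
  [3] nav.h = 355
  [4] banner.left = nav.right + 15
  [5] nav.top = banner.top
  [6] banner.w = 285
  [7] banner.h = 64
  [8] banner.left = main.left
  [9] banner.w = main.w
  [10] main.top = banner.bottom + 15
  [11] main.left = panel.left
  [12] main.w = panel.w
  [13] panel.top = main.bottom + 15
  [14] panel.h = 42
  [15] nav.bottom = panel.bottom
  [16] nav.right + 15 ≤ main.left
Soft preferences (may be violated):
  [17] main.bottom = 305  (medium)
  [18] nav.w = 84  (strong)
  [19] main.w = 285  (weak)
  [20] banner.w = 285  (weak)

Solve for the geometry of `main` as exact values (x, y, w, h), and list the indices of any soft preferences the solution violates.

1. main.x = 110  [banner.left = main.left]
2. main.w = 285  [banner.w = main.w]
3. main.y = 86  [main.top = banner.bottom + 15]
4. main.h = 219  [panel.top = main.bottom + 15]

main = (x=110, y=86, w=285, h=219)
violated soft preferences: 18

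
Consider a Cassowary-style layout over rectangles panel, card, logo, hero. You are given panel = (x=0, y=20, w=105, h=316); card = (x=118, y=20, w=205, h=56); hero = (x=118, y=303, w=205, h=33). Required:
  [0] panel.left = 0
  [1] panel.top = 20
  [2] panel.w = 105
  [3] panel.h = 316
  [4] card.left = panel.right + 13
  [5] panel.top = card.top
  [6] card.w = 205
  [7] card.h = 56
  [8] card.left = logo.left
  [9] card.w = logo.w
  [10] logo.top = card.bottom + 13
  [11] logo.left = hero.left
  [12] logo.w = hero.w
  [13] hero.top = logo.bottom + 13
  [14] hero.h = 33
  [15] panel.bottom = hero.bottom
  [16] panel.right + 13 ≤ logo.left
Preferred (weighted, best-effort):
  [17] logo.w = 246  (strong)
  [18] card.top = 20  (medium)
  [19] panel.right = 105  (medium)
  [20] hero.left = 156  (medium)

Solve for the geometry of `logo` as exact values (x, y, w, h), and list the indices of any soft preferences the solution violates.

logo = (x=118, y=89, w=205, h=201)
violated soft preferences: 17, 20

1. logo.x = 118  [card.left = logo.left]
2. logo.w = 205  [card.w = logo.w]
3. logo.y = 89  [logo.top = card.bottom + 13]
4. logo.h = 201  [hero.top = logo.bottom + 13]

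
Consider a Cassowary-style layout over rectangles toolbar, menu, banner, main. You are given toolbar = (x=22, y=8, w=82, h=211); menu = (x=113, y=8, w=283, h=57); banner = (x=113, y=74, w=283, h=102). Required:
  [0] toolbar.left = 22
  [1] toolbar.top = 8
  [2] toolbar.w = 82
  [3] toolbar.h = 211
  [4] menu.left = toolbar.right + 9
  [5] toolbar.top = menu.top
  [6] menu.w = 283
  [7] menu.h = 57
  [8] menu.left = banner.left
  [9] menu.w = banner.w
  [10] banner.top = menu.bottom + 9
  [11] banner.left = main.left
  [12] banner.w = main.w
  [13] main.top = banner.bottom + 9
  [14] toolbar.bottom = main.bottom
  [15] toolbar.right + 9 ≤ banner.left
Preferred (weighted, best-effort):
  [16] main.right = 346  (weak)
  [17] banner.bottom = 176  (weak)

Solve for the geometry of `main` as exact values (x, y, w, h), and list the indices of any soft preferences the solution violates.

main = (x=113, y=185, w=283, h=34)
violated soft preferences: 16

1. main.x = 113  [banner.left = main.left]
2. main.w = 283  [banner.w = main.w]
3. main.y = 185  [main.top = banner.bottom + 9]
4. main.h = 34  [toolbar.bottom = main.bottom]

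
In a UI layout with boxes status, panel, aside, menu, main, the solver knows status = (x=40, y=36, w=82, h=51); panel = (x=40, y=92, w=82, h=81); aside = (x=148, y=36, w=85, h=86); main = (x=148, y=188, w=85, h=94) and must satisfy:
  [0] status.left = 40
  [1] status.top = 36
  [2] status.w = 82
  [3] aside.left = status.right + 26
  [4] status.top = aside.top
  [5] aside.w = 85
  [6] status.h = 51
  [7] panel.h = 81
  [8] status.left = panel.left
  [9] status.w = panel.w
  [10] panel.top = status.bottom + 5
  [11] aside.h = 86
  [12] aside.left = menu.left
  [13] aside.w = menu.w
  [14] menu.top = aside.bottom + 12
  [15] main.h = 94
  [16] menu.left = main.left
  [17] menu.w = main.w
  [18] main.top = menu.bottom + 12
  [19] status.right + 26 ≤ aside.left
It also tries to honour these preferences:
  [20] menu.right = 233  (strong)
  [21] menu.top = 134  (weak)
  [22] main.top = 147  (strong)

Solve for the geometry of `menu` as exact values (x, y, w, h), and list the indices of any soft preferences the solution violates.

1. menu.x = 148  [aside.left = menu.left]
2. menu.w = 85  [aside.w = menu.w]
3. menu.y = 134  [menu.top = aside.bottom + 12]
4. menu.h = 42  [main.top = menu.bottom + 12]

menu = (x=148, y=134, w=85, h=42)
violated soft preferences: 22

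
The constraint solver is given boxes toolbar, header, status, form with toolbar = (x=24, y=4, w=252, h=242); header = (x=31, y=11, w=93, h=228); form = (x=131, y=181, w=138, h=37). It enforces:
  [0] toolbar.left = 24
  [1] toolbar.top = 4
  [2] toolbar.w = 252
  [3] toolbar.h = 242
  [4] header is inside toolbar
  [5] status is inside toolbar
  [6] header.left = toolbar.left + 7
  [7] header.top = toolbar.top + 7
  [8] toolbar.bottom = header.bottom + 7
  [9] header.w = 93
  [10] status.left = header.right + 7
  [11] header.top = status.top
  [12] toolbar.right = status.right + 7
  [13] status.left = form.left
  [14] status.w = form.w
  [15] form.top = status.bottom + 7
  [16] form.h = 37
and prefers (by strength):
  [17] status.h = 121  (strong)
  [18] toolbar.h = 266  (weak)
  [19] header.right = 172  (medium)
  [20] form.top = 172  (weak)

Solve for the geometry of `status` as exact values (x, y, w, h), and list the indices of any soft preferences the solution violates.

1. status.x = 131  [status.left = header.right + 7]
2. status.y = 11  [header.top = status.top]
3. status.w = 138  [toolbar.right = status.right + 7]
4. status.h = 163  [form.top = status.bottom + 7]

status = (x=131, y=11, w=138, h=163)
violated soft preferences: 17, 18, 19, 20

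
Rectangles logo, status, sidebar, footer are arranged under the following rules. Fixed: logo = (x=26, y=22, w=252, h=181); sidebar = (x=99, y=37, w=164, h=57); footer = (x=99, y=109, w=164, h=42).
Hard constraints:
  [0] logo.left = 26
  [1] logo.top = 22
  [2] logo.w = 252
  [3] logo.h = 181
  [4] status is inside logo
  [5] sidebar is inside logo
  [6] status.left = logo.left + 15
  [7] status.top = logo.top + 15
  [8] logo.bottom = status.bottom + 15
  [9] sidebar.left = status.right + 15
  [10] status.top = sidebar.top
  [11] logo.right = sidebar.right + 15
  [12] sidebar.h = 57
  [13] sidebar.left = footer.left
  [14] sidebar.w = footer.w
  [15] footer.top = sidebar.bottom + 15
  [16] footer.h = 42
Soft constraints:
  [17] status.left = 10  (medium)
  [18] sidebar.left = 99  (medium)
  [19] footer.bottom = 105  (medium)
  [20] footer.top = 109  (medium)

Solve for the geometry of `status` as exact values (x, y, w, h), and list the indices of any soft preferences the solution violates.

1. status.x = 41  [status.left = logo.left + 15]
2. status.y = 37  [status.top = logo.top + 15]
3. status.h = 151  [logo.bottom = status.bottom + 15]
4. status.w = 43  [sidebar.left = status.right + 15]

status = (x=41, y=37, w=43, h=151)
violated soft preferences: 17, 19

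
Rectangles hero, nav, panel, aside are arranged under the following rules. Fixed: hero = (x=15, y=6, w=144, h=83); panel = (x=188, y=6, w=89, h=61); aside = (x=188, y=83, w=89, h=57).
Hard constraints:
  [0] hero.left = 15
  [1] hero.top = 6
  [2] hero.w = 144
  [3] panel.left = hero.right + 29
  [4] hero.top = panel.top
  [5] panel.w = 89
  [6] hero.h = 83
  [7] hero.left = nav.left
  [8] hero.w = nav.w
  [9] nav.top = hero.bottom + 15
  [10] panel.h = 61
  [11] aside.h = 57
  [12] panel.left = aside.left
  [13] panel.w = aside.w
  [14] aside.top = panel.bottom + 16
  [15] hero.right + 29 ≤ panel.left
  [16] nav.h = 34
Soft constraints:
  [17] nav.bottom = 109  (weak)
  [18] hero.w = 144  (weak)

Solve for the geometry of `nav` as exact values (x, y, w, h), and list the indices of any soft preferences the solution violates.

nav = (x=15, y=104, w=144, h=34)
violated soft preferences: 17

1. nav.x = 15  [hero.left = nav.left]
2. nav.w = 144  [hero.w = nav.w]
3. nav.y = 104  [nav.top = hero.bottom + 15]
4. nav.h = 34  [nav.h = 34]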